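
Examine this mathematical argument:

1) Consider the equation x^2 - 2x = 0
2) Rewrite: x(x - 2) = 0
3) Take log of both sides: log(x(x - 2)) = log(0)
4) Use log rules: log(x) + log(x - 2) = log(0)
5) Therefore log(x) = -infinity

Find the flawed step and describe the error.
Step 3: Take log of both sides: log(x(x - 2)) = log(0)

Step 3 takes the logarithm of both sides, resulting in log(0) on the right side. The logarithm is only defined for positive numbers; log(0) is undefined (approaches negative infinity). This operation is invalid.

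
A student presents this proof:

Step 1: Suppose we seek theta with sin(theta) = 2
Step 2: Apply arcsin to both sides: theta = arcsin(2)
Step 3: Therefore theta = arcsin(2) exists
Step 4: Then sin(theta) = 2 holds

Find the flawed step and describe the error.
Step 2: Apply arcsin to both sides: theta = arcsin(2)

Step 2 applies arcsin to 2. However, arcsin(x) is only defined for x in [-1, 1] because sin(theta) can only produce values in that range. Since |2| > 1, arcsin(2) is undefined. There is no angle whose sine equals 2.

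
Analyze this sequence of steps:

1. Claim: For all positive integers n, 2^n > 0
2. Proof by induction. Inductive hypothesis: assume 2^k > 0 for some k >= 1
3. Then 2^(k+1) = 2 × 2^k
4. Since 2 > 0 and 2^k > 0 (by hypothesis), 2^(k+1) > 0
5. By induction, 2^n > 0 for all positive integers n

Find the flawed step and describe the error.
Step 5: By induction, 2^n > 0 for all positive integers n

Step 5 concludes the proof by induction, but no base case was ever established. A valid induction proof requires: (1) a base case proving 2^1 > 0, and (2) an inductive step showing IF 2^k > 0 THEN 2^(k+1) > 0. Steps 2-4 correctly establish the inductive step, but without the base case the conclusion in step 5 does not follow.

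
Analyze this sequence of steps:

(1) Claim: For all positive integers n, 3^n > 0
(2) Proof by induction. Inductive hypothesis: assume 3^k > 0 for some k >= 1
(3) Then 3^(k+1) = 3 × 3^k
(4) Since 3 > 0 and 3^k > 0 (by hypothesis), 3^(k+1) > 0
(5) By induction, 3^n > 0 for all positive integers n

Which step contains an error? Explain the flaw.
Step 5: By induction, 3^n > 0 for all positive integers n

Step 5 concludes the proof by induction, but no base case was ever established. A valid induction proof requires: (1) a base case proving 3^1 > 0, and (2) an inductive step showing IF 3^k > 0 THEN 3^(k+1) > 0. Steps 2-4 correctly establish the inductive step, but without the base case the conclusion in step 5 does not follow.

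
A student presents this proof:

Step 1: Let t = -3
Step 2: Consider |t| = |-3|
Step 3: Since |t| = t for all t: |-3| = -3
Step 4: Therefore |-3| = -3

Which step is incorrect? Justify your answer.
Step 3: Since |t| = t for all t: |-3| = -3

Step 3 incorrectly states that |t| = t for all t. The correct definition is |t| = t when t >= 0, and |t| = -t when t < 0. Since -3 < 0, we have |-3| = -(-3) = 3, not -3.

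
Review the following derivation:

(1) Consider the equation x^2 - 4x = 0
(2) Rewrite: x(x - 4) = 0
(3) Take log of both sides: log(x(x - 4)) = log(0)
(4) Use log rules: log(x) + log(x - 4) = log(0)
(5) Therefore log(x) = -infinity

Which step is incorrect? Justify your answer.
Step 3: Take log of both sides: log(x(x - 4)) = log(0)

Step 3 takes the logarithm of both sides, resulting in log(0) on the right side. The logarithm is only defined for positive numbers; log(0) is undefined (approaches negative infinity). This operation is invalid.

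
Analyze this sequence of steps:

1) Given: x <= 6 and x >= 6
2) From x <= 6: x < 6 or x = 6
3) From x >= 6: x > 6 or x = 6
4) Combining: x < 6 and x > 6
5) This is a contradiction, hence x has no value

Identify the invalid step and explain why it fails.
Step 4: Combining: x < 6 and x > 6

Step 4 incorrectly combines the conditions. From x <= 6 and x >= 6, the intersection is x = 6. The error treats the 'or' cases as 'and' requirements. The correct conclusion is that x = 6 is the unique solution, not that no solution exists.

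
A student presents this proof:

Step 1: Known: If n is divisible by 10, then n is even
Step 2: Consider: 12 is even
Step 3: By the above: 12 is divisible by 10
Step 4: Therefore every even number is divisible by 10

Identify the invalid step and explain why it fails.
Step 3: By the above: 12 is divisible by 10

Step 3 commits the fallacy of affirming the consequent. The known fact 'divisible by 10 → even' does NOT imply 'even → divisible by 10'. That would be the converse, which is false. For example, 12 is even but 12 ÷ 10 = 1.20, which is not an integer.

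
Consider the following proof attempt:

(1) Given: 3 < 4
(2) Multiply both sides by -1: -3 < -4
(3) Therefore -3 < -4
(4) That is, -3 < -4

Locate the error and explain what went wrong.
Step 2: Multiply both sides by -1: -3 < -4

Step 2 multiplies both sides by -1 but fails to reverse the inequality sign. When multiplying (or dividing) an inequality by a negative number, the direction must be reversed. Since 3 < 4, we should get -3 > -4, i.e., -3 > -4.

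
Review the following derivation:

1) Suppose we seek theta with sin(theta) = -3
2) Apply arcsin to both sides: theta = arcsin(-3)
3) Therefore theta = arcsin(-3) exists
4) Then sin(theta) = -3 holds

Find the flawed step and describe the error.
Step 2: Apply arcsin to both sides: theta = arcsin(-3)

Step 2 applies arcsin to -3. However, arcsin(x) is only defined for x in [-1, 1] because sin(theta) can only produce values in that range. Since |-3| > 1, arcsin(-3) is undefined. There is no angle whose sine equals -3.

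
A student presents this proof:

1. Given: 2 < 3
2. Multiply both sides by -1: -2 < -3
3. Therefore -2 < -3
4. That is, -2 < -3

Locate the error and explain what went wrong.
Step 2: Multiply both sides by -1: -2 < -3

Step 2 multiplies both sides by -1 but fails to reverse the inequality sign. When multiplying (or dividing) an inequality by a negative number, the direction must be reversed. Since 2 < 3, we should get -2 > -3, i.e., -2 > -3.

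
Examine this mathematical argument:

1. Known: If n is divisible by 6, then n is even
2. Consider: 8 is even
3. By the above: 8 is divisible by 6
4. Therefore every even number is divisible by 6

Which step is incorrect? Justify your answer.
Step 3: By the above: 8 is divisible by 6

Step 3 commits the fallacy of affirming the consequent. The known fact 'divisible by 6 → even' does NOT imply 'even → divisible by 6'. That would be the converse, which is false. For example, 8 is even but 8 ÷ 6 = 1.33, which is not an integer.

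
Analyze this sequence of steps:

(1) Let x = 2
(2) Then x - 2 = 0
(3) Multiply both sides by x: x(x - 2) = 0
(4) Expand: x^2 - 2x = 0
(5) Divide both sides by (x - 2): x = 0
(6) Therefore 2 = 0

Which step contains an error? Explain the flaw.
Step 5: Divide both sides by (x - 2): x = 0

Step 5 divides both sides by (x - 2). However, since x = 2, we have (x - 2) = 0. Division by zero is undefined, making this step invalid.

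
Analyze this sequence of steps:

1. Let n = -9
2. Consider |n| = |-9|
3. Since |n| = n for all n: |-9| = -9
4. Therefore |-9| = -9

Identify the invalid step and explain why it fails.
Step 3: Since |n| = n for all n: |-9| = -9

Step 3 incorrectly states that |n| = n for all n. The correct definition is |n| = n when n >= 0, and |n| = -n when n < 0. Since -9 < 0, we have |-9| = -(-9) = 9, not -9.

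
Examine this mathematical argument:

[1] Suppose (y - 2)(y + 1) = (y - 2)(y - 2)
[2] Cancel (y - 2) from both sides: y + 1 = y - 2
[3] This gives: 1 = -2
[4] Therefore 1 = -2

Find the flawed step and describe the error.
Step 2: Cancel (y - 2) from both sides: y + 1 = y - 2

Step 2 cancels (y - 2) from both sides. This is only valid if (y - 2) ≠ 0, i.e., y ≠ 2. When y = 2, both sides equal zero regardless of the other factors. The correct approach requires considering y = 2 as a separate case.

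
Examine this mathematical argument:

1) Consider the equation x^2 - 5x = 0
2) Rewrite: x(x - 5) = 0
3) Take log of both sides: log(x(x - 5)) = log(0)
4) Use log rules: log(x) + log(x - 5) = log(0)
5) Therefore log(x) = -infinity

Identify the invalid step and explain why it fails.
Step 3: Take log of both sides: log(x(x - 5)) = log(0)

Step 3 takes the logarithm of both sides, resulting in log(0) on the right side. The logarithm is only defined for positive numbers; log(0) is undefined (approaches negative infinity). This operation is invalid.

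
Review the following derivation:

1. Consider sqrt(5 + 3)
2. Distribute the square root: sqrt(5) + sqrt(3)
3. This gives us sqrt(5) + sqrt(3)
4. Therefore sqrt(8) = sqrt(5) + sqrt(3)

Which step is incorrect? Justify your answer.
Step 2: Distribute the square root: sqrt(5) + sqrt(3)

Step 2 incorrectly 'distributes' the square root over addition. The square root function does not distribute: sqrt(a + b) ≠ sqrt(a) + sqrt(b). In fact, sqrt(5 + 3) = sqrt(8) ≈ 2.8284, while sqrt(5) + sqrt(3) ≈ 3.9681.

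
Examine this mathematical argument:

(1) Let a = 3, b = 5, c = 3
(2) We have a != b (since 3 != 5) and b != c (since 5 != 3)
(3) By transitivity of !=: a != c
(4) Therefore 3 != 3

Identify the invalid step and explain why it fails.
Step 3: By transitivity of !=: a != c

Step 3 incorrectly applies transitivity to the '!=' relation. Transitivity states: if a R b and b R c, then a R c. However, '!=' is not transitive. Counterexample: 3 != 5 and 5 != 3, but 3 = 3 (both equal 3). Transitivity holds for relations like <, <=, =, but not for !=.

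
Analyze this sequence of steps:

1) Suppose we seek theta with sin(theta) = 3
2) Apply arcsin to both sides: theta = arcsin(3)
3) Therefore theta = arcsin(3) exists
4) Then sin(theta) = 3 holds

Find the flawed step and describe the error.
Step 2: Apply arcsin to both sides: theta = arcsin(3)

Step 2 applies arcsin to 3. However, arcsin(x) is only defined for x in [-1, 1] because sin(theta) can only produce values in that range. Since |3| > 1, arcsin(3) is undefined. There is no angle whose sine equals 3.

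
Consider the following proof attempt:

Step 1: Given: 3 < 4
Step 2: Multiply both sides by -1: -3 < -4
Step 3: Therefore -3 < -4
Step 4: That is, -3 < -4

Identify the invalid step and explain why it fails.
Step 2: Multiply both sides by -1: -3 < -4

Step 2 multiplies both sides by -1 but fails to reverse the inequality sign. When multiplying (or dividing) an inequality by a negative number, the direction must be reversed. Since 3 < 4, we should get -3 > -4, i.e., -3 > -4.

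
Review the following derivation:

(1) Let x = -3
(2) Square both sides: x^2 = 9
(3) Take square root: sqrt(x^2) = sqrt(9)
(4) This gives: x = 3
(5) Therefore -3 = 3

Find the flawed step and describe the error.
Step 4: This gives: x = 3

Step 4 incorrectly states that sqrt(x^2) = x. The correct identity is sqrt(x^2) = |x|. Since x = -3 < 0, we have sqrt(x^2) = |-3| = 3, not x = -3.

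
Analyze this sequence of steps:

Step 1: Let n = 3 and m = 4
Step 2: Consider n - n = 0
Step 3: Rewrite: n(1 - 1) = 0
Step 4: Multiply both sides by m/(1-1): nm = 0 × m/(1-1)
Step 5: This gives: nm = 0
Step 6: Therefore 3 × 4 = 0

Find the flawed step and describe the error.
Step 4: Multiply both sides by m/(1-1): nm = 0 × m/(1-1)

Step 4 multiplies both sides by m/(1-1). However, 1-1 = 0, so this is multiplication by m/0, which is undefined. We cannot multiply by an undefined expression.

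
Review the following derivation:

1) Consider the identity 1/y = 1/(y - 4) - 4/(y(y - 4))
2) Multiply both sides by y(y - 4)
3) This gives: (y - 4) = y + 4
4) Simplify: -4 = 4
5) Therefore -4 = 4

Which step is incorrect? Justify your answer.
Step 3: This gives: (y - 4) = y + 4

Step 3 makes a sign error when clearing denominators. Multiplying -4/(y(y - 4)) by y(y - 4) gives -4, not +4. The correct result is (y - 4) = y - 4, which is trivially true, not (y - 4) = y + 4. (Step 1 is a valid identity: 1/(y - 4) - 4/(y(y - 4)) = (y - 4)/(y(y - 4)) = 1/y.)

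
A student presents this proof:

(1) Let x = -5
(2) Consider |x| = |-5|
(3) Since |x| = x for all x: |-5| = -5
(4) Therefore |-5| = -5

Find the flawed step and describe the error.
Step 3: Since |x| = x for all x: |-5| = -5

Step 3 incorrectly states that |x| = x for all x. The correct definition is |x| = x when x >= 0, and |x| = -x when x < 0. Since -5 < 0, we have |-5| = -(-5) = 5, not -5.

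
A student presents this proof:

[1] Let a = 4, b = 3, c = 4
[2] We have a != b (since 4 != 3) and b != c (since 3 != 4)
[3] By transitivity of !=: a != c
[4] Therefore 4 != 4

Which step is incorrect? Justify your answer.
Step 3: By transitivity of !=: a != c

Step 3 incorrectly applies transitivity to the '!=' relation. Transitivity states: if a R b and b R c, then a R c. However, '!=' is not transitive. Counterexample: 4 != 3 and 3 != 4, but 4 = 4 (both equal 4). Transitivity holds for relations like <, <=, =, but not for !=.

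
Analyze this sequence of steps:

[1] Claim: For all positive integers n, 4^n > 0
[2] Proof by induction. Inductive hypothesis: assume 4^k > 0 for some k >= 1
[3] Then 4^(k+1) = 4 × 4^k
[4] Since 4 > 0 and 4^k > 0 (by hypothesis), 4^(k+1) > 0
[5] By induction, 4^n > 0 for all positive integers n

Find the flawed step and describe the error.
Step 5: By induction, 4^n > 0 for all positive integers n

Step 5 concludes the proof by induction, but no base case was ever established. A valid induction proof requires: (1) a base case proving 4^1 > 0, and (2) an inductive step showing IF 4^k > 0 THEN 4^(k+1) > 0. Steps 2-4 correctly establish the inductive step, but without the base case the conclusion in step 5 does not follow.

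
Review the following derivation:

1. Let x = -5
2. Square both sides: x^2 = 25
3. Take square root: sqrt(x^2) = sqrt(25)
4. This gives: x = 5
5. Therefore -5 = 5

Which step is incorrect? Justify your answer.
Step 4: This gives: x = 5

Step 4 incorrectly states that sqrt(x^2) = x. The correct identity is sqrt(x^2) = |x|. Since x = -5 < 0, we have sqrt(x^2) = |-5| = 5, not x = -5.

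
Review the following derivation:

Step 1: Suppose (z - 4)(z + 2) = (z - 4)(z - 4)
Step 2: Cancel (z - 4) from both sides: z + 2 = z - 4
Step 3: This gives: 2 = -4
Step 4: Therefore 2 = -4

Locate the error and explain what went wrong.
Step 2: Cancel (z - 4) from both sides: z + 2 = z - 4

Step 2 cancels (z - 4) from both sides. This is only valid if (z - 4) ≠ 0, i.e., z ≠ 4. When z = 4, both sides equal zero regardless of the other factors. The correct approach requires considering z = 4 as a separate case.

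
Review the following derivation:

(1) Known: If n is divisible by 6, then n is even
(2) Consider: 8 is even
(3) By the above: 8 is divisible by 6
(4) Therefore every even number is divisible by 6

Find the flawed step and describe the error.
Step 3: By the above: 8 is divisible by 6

Step 3 commits the fallacy of affirming the consequent. The known fact 'divisible by 6 → even' does NOT imply 'even → divisible by 6'. That would be the converse, which is false. For example, 8 is even but 8 ÷ 6 = 1.33, which is not an integer.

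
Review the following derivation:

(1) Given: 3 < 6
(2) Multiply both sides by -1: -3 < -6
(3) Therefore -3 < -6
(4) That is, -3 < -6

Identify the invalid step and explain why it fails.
Step 2: Multiply both sides by -1: -3 < -6

Step 2 multiplies both sides by -1 but fails to reverse the inequality sign. When multiplying (or dividing) an inequality by a negative number, the direction must be reversed. Since 3 < 6, we should get -3 > -6, i.e., -3 > -6.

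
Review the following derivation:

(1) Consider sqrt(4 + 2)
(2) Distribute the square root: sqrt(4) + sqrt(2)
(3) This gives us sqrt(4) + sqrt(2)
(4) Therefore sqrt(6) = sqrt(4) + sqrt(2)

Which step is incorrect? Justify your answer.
Step 2: Distribute the square root: sqrt(4) + sqrt(2)

Step 2 incorrectly 'distributes' the square root over addition. The square root function does not distribute: sqrt(a + b) ≠ sqrt(a) + sqrt(b). In fact, sqrt(4 + 2) = sqrt(6) ≈ 2.4495, while sqrt(4) + sqrt(2) ≈ 3.4142.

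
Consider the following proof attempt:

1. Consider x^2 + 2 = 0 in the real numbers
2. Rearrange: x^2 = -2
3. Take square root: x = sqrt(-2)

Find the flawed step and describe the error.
Step 3: Take square root: x = sqrt(-2)

Step 3 takes the square root of -2, which is negative. In the real number system, the square root of a negative number is undefined. The equation x^2 + 2 = 0 has no real solutions. Square roots of negative numbers only exist in the complex numbers.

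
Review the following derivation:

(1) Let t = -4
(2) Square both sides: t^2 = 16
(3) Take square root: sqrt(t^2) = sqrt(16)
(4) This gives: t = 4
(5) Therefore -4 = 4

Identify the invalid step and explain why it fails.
Step 4: This gives: t = 4

Step 4 incorrectly states that sqrt(t^2) = t. The correct identity is sqrt(t^2) = |t|. Since t = -4 < 0, we have sqrt(t^2) = |-4| = 4, not t = -4.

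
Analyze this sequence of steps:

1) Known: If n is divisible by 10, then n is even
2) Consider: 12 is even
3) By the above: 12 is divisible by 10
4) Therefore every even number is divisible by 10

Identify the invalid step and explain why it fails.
Step 3: By the above: 12 is divisible by 10

Step 3 commits the fallacy of affirming the consequent. The known fact 'divisible by 10 → even' does NOT imply 'even → divisible by 10'. That would be the converse, which is false. For example, 12 is even but 12 ÷ 10 = 1.20, which is not an integer.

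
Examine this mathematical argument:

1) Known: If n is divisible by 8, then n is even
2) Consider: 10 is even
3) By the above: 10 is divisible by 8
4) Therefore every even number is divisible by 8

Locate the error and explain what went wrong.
Step 3: By the above: 10 is divisible by 8

Step 3 commits the fallacy of affirming the consequent. The known fact 'divisible by 8 → even' does NOT imply 'even → divisible by 8'. That would be the converse, which is false. For example, 10 is even but 10 ÷ 8 = 1.25, which is not an integer.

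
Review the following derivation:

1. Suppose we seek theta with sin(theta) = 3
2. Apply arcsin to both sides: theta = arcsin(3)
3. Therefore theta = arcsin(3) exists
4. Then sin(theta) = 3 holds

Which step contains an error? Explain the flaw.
Step 2: Apply arcsin to both sides: theta = arcsin(3)

Step 2 applies arcsin to 3. However, arcsin(x) is only defined for x in [-1, 1] because sin(theta) can only produce values in that range. Since |3| > 1, arcsin(3) is undefined. There is no angle whose sine equals 3.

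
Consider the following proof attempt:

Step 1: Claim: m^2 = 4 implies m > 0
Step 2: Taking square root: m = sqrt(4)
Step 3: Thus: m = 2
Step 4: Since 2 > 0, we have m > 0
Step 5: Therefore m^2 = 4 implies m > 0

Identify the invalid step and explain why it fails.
Step 2: Taking square root: m = sqrt(4)

Step 2 takes the square root and assumes the positive root only. The equation m^2 = 4 actually has two solutions: m = 2 and m = -2. The proof silently assumes m > 0 without justification, then uses this assumption to conclude m > 0, which is circular. The counterexample m = -2 shows the claim is false.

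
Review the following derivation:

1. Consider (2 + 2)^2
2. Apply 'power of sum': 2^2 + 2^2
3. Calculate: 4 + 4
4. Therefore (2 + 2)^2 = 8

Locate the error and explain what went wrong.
Step 2: Apply 'power of sum': 2^2 + 2^2

Step 2 incorrectly applies a non-existent rule '(a+b)^n = a^n + b^n'. This is false in general. The correct expansion uses the binomial theorem. The actual value is (2 + 2)^2 = 4^2 = 16, not 8.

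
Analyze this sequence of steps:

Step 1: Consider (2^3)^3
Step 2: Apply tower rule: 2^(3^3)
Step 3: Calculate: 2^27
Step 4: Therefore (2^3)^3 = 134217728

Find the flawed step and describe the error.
Step 2: Apply tower rule: 2^(3^3)

Step 2 incorrectly states that (a^b)^c = a^(b^c). The correct rule is (a^b)^c = a^(b×c). The actual value is (2^3)^3 = 2^9 = 512, not 2^27 = 134217728.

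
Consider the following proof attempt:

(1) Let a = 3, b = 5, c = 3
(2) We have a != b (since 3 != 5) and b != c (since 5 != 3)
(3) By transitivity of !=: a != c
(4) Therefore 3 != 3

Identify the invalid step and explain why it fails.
Step 3: By transitivity of !=: a != c

Step 3 incorrectly applies transitivity to the '!=' relation. Transitivity states: if a R b and b R c, then a R c. However, '!=' is not transitive. Counterexample: 3 != 5 and 5 != 3, but 3 = 3 (both equal 3). Transitivity holds for relations like <, <=, =, but not for !=.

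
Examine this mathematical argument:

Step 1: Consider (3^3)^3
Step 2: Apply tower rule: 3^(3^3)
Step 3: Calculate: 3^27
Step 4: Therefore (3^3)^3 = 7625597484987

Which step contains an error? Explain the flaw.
Step 2: Apply tower rule: 3^(3^3)

Step 2 incorrectly states that (a^b)^c = a^(b^c). The correct rule is (a^b)^c = a^(b×c). The actual value is (3^3)^3 = 3^9 = 19683, not 3^27 = 7625597484987.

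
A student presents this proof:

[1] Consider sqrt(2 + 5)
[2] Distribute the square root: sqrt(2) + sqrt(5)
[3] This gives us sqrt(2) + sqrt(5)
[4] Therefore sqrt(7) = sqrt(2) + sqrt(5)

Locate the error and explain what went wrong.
Step 2: Distribute the square root: sqrt(2) + sqrt(5)

Step 2 incorrectly 'distributes' the square root over addition. The square root function does not distribute: sqrt(a + b) ≠ sqrt(a) + sqrt(b). In fact, sqrt(2 + 5) = sqrt(7) ≈ 2.6458, while sqrt(2) + sqrt(5) ≈ 3.6503.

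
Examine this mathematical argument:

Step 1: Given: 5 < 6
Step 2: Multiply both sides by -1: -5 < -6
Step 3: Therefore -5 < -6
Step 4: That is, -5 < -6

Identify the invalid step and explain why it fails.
Step 2: Multiply both sides by -1: -5 < -6

Step 2 multiplies both sides by -1 but fails to reverse the inequality sign. When multiplying (or dividing) an inequality by a negative number, the direction must be reversed. Since 5 < 6, we should get -5 > -6, i.e., -5 > -6.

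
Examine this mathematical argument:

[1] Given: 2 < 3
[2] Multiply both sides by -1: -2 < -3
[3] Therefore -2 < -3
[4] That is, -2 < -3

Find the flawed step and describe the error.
Step 2: Multiply both sides by -1: -2 < -3

Step 2 multiplies both sides by -1 but fails to reverse the inequality sign. When multiplying (or dividing) an inequality by a negative number, the direction must be reversed. Since 2 < 3, we should get -2 > -3, i.e., -2 > -3.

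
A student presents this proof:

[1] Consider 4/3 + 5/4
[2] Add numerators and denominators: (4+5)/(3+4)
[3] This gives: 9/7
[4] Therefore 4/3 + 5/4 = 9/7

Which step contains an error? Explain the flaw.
Step 2: Add numerators and denominators: (4+5)/(3+4)

Step 2 incorrectly adds fractions by separately adding numerators and denominators. This is wrong. The correct method requires a common denominator: 4/3 + 5/4 = (4×4 + 5×3)/(3×4) = 31/12 = 31/12. The method used gives 9/7, which is different.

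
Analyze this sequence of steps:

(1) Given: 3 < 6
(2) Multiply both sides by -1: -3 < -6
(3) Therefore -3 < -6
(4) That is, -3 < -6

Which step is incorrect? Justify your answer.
Step 2: Multiply both sides by -1: -3 < -6

Step 2 multiplies both sides by -1 but fails to reverse the inequality sign. When multiplying (or dividing) an inequality by a negative number, the direction must be reversed. Since 3 < 6, we should get -3 > -6, i.e., -3 > -6.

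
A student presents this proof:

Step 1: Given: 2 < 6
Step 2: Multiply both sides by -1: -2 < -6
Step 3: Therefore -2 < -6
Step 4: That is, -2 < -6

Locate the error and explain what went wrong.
Step 2: Multiply both sides by -1: -2 < -6

Step 2 multiplies both sides by -1 but fails to reverse the inequality sign. When multiplying (or dividing) an inequality by a negative number, the direction must be reversed. Since 2 < 6, we should get -2 > -6, i.e., -2 > -6.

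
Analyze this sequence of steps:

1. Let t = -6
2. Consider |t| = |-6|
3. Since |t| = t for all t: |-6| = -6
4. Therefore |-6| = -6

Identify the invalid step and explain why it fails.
Step 3: Since |t| = t for all t: |-6| = -6

Step 3 incorrectly states that |t| = t for all t. The correct definition is |t| = t when t >= 0, and |t| = -t when t < 0. Since -6 < 0, we have |-6| = -(-6) = 6, not -6.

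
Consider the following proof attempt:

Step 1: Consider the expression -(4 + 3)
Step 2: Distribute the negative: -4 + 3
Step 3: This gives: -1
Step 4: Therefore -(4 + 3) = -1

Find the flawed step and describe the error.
Step 2: Distribute the negative: -4 + 3

Step 2 incorrectly distributes the negative sign. The correct distribution is -(4 + 3) = -4 - 3 = -7. The negative must be applied to both terms, not just the first. The error treats -(4 + 3) as -4 + 3, which equals -1 instead of -7.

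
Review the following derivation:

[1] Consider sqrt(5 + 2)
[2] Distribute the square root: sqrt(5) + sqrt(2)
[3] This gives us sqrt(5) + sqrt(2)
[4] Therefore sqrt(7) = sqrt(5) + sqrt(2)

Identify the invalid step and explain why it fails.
Step 2: Distribute the square root: sqrt(5) + sqrt(2)

Step 2 incorrectly 'distributes' the square root over addition. The square root function does not distribute: sqrt(a + b) ≠ sqrt(a) + sqrt(b). In fact, sqrt(5 + 2) = sqrt(7) ≈ 2.6458, while sqrt(5) + sqrt(2) ≈ 3.6503.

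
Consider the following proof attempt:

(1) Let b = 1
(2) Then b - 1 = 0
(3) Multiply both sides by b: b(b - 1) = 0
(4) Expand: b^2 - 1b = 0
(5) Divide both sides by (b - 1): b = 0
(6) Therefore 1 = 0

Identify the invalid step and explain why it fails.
Step 5: Divide both sides by (b - 1): b = 0

Step 5 divides both sides by (b - 1). However, since b = 1, we have (b - 1) = 0. Division by zero is undefined, making this step invalid.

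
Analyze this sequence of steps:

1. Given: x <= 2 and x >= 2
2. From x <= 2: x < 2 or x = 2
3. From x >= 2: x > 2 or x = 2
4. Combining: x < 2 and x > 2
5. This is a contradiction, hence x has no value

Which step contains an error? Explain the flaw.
Step 4: Combining: x < 2 and x > 2

Step 4 incorrectly combines the conditions. From x <= 2 and x >= 2, the intersection is x = 2. The error treats the 'or' cases as 'and' requirements. The correct conclusion is that x = 2 is the unique solution, not that no solution exists.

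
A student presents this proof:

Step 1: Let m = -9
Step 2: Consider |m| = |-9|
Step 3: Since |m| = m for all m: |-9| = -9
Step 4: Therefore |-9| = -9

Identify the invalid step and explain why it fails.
Step 3: Since |m| = m for all m: |-9| = -9

Step 3 incorrectly states that |m| = m for all m. The correct definition is |m| = m when m >= 0, and |m| = -m when m < 0. Since -9 < 0, we have |-9| = -(-9) = 9, not -9.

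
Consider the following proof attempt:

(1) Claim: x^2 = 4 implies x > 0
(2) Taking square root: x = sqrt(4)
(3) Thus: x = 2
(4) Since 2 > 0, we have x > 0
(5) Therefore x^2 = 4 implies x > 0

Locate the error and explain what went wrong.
Step 2: Taking square root: x = sqrt(4)

Step 2 takes the square root and assumes the positive root only. The equation x^2 = 4 actually has two solutions: x = 2 and x = -2. The proof silently assumes x > 0 without justification, then uses this assumption to conclude x > 0, which is circular. The counterexample x = -2 shows the claim is false.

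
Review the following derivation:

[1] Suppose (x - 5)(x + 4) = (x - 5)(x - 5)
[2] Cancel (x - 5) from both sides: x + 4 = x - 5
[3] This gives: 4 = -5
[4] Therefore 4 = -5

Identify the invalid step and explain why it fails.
Step 2: Cancel (x - 5) from both sides: x + 4 = x - 5

Step 2 cancels (x - 5) from both sides. This is only valid if (x - 5) ≠ 0, i.e., x ≠ 5. When x = 5, both sides equal zero regardless of the other factors. The correct approach requires considering x = 5 as a separate case.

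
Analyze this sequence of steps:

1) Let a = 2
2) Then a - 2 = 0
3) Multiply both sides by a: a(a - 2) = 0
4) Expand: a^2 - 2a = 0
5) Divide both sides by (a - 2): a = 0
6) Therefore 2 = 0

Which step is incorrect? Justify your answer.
Step 5: Divide both sides by (a - 2): a = 0

Step 5 divides both sides by (a - 2). However, since a = 2, we have (a - 2) = 0. Division by zero is undefined, making this step invalid.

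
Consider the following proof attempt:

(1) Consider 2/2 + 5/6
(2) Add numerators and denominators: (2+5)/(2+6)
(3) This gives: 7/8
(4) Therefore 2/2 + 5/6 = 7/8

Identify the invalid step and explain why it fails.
Step 2: Add numerators and denominators: (2+5)/(2+6)

Step 2 incorrectly adds fractions by separately adding numerators and denominators. This is wrong. The correct method requires a common denominator: 2/2 + 5/6 = (2×6 + 5×2)/(2×6) = 22/12 = 11/6. The method used gives 7/8, which is different.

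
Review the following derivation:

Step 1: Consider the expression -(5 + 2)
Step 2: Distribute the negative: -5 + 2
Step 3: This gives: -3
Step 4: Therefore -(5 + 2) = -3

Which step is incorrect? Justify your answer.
Step 2: Distribute the negative: -5 + 2

Step 2 incorrectly distributes the negative sign. The correct distribution is -(5 + 2) = -5 - 2 = -7. The negative must be applied to both terms, not just the first. The error treats -(5 + 2) as -5 + 2, which equals -3 instead of -7.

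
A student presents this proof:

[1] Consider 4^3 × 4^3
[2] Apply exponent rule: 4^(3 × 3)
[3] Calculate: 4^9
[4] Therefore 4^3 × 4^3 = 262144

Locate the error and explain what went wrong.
Step 2: Apply exponent rule: 4^(3 × 3)

Step 2 incorrectly states that a^b × a^c = a^(b×c). The correct rule is a^b × a^c = a^(b+c). The actual value is 4^3 × 4^3 = 4^6 = 4096, not 4^9 = 262144.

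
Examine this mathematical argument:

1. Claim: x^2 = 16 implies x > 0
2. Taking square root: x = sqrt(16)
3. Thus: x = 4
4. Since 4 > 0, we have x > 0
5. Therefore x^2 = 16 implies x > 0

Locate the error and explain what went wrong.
Step 2: Taking square root: x = sqrt(16)

Step 2 takes the square root and assumes the positive root only. The equation x^2 = 16 actually has two solutions: x = 4 and x = -4. The proof silently assumes x > 0 without justification, then uses this assumption to conclude x > 0, which is circular. The counterexample x = -4 shows the claim is false.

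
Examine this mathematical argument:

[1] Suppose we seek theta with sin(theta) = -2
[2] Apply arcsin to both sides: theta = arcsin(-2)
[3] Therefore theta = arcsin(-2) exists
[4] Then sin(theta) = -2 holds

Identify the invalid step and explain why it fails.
Step 2: Apply arcsin to both sides: theta = arcsin(-2)

Step 2 applies arcsin to -2. However, arcsin(x) is only defined for x in [-1, 1] because sin(theta) can only produce values in that range. Since |-2| > 1, arcsin(-2) is undefined. There is no angle whose sine equals -2.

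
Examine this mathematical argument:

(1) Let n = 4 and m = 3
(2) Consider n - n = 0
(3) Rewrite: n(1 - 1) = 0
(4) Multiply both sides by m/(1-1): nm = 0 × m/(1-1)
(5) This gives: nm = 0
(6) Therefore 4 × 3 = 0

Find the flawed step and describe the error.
Step 4: Multiply both sides by m/(1-1): nm = 0 × m/(1-1)

Step 4 multiplies both sides by m/(1-1). However, 1-1 = 0, so this is multiplication by m/0, which is undefined. We cannot multiply by an undefined expression.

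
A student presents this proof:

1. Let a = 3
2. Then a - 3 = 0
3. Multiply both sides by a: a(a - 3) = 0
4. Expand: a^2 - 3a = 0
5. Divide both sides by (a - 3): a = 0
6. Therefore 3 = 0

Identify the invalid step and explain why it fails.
Step 5: Divide both sides by (a - 3): a = 0

Step 5 divides both sides by (a - 3). However, since a = 3, we have (a - 3) = 0. Division by zero is undefined, making this step invalid.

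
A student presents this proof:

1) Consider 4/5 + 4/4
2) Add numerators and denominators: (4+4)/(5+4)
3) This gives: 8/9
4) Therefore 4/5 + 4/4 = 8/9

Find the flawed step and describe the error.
Step 2: Add numerators and denominators: (4+4)/(5+4)

Step 2 incorrectly adds fractions by separately adding numerators and denominators. This is wrong. The correct method requires a common denominator: 4/5 + 4/4 = (4×4 + 4×5)/(5×4) = 36/20 = 9/5. The method used gives 8/9, which is different.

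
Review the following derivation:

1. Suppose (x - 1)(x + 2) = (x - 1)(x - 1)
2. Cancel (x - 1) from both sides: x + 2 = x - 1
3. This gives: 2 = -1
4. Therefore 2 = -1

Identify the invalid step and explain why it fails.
Step 2: Cancel (x - 1) from both sides: x + 2 = x - 1

Step 2 cancels (x - 1) from both sides. This is only valid if (x - 1) ≠ 0, i.e., x ≠ 1. When x = 1, both sides equal zero regardless of the other factors. The correct approach requires considering x = 1 as a separate case.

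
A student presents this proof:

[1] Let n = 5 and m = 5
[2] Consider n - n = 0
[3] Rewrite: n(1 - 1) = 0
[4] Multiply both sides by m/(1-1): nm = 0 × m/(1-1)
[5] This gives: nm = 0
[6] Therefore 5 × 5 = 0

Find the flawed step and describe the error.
Step 4: Multiply both sides by m/(1-1): nm = 0 × m/(1-1)

Step 4 multiplies both sides by m/(1-1). However, 1-1 = 0, so this is multiplication by m/0, which is undefined. We cannot multiply by an undefined expression.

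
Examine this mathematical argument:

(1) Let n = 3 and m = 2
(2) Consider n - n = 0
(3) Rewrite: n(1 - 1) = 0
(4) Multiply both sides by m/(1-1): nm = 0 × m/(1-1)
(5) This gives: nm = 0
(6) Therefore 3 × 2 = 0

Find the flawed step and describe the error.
Step 4: Multiply both sides by m/(1-1): nm = 0 × m/(1-1)

Step 4 multiplies both sides by m/(1-1). However, 1-1 = 0, so this is multiplication by m/0, which is undefined. We cannot multiply by an undefined expression.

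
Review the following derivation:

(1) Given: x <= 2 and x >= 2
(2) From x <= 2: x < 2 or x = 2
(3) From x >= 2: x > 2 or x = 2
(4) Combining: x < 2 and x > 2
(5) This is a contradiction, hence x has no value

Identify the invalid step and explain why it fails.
Step 4: Combining: x < 2 and x > 2

Step 4 incorrectly combines the conditions. From x <= 2 and x >= 2, the intersection is x = 2. The error treats the 'or' cases as 'and' requirements. The correct conclusion is that x = 2 is the unique solution, not that no solution exists.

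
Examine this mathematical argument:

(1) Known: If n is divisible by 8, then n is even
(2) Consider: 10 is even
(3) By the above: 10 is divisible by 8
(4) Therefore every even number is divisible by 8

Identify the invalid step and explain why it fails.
Step 3: By the above: 10 is divisible by 8

Step 3 commits the fallacy of affirming the consequent. The known fact 'divisible by 8 → even' does NOT imply 'even → divisible by 8'. That would be the converse, which is false. For example, 10 is even but 10 ÷ 8 = 1.25, which is not an integer.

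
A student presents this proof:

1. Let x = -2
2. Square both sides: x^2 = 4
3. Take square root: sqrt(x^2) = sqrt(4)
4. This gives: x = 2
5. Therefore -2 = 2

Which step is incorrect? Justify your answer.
Step 4: This gives: x = 2

Step 4 incorrectly states that sqrt(x^2) = x. The correct identity is sqrt(x^2) = |x|. Since x = -2 < 0, we have sqrt(x^2) = |-2| = 2, not x = -2.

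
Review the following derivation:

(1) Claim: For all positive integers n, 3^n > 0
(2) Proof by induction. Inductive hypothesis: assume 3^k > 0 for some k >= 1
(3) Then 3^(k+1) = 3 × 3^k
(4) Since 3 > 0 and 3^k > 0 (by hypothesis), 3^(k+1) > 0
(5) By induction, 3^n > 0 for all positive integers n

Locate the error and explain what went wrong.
Step 5: By induction, 3^n > 0 for all positive integers n

Step 5 concludes the proof by induction, but no base case was ever established. A valid induction proof requires: (1) a base case proving 3^1 > 0, and (2) an inductive step showing IF 3^k > 0 THEN 3^(k+1) > 0. Steps 2-4 correctly establish the inductive step, but without the base case the conclusion in step 5 does not follow.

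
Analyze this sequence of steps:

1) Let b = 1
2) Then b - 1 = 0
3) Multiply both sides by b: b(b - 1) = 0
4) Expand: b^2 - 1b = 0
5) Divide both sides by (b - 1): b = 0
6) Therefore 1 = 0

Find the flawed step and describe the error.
Step 5: Divide both sides by (b - 1): b = 0

Step 5 divides both sides by (b - 1). However, since b = 1, we have (b - 1) = 0. Division by zero is undefined, making this step invalid.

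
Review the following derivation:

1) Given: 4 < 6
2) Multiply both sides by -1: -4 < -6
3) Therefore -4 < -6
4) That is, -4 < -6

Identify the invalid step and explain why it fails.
Step 2: Multiply both sides by -1: -4 < -6

Step 2 multiplies both sides by -1 but fails to reverse the inequality sign. When multiplying (or dividing) an inequality by a negative number, the direction must be reversed. Since 4 < 6, we should get -4 > -6, i.e., -4 > -6.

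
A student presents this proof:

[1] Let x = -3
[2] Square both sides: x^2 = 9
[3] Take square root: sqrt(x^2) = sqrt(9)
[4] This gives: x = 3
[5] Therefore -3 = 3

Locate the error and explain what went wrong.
Step 4: This gives: x = 3

Step 4 incorrectly states that sqrt(x^2) = x. The correct identity is sqrt(x^2) = |x|. Since x = -3 < 0, we have sqrt(x^2) = |-3| = 3, not x = -3.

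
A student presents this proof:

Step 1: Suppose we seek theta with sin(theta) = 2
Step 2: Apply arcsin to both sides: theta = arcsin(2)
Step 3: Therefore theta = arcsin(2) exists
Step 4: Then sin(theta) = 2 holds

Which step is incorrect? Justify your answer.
Step 2: Apply arcsin to both sides: theta = arcsin(2)

Step 2 applies arcsin to 2. However, arcsin(x) is only defined for x in [-1, 1] because sin(theta) can only produce values in that range. Since |2| > 1, arcsin(2) is undefined. There is no angle whose sine equals 2.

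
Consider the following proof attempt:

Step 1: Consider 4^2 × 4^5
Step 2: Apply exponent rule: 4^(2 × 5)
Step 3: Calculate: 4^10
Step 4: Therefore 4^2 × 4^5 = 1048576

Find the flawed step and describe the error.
Step 2: Apply exponent rule: 4^(2 × 5)

Step 2 incorrectly states that a^b × a^c = a^(b×c). The correct rule is a^b × a^c = a^(b+c). The actual value is 4^2 × 4^5 = 4^7 = 16384, not 4^10 = 1048576.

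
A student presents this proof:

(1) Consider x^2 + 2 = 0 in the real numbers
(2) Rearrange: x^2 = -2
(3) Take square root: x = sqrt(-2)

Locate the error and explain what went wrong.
Step 3: Take square root: x = sqrt(-2)

Step 3 takes the square root of -2, which is negative. In the real number system, the square root of a negative number is undefined. The equation x^2 + 2 = 0 has no real solutions. Square roots of negative numbers only exist in the complex numbers.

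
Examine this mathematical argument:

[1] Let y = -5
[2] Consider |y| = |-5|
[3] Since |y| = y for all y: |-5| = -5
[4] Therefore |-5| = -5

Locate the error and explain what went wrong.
Step 3: Since |y| = y for all y: |-5| = -5

Step 3 incorrectly states that |y| = y for all y. The correct definition is |y| = y when y >= 0, and |y| = -y when y < 0. Since -5 < 0, we have |-5| = -(-5) = 5, not -5.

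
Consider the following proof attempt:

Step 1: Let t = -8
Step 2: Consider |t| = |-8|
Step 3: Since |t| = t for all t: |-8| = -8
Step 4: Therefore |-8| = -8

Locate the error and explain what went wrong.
Step 3: Since |t| = t for all t: |-8| = -8

Step 3 incorrectly states that |t| = t for all t. The correct definition is |t| = t when t >= 0, and |t| = -t when t < 0. Since -8 < 0, we have |-8| = -(-8) = 8, not -8.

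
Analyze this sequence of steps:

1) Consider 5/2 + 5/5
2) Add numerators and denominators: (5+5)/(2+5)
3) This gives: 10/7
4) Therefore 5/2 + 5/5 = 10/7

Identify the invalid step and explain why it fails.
Step 2: Add numerators and denominators: (5+5)/(2+5)

Step 2 incorrectly adds fractions by separately adding numerators and denominators. This is wrong. The correct method requires a common denominator: 5/2 + 5/5 = (5×5 + 5×2)/(2×5) = 35/10 = 7/2. The method used gives 10/7, which is different.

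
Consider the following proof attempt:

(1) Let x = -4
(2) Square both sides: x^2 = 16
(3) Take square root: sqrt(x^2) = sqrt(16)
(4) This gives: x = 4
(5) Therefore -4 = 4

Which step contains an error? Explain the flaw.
Step 4: This gives: x = 4

Step 4 incorrectly states that sqrt(x^2) = x. The correct identity is sqrt(x^2) = |x|. Since x = -4 < 0, we have sqrt(x^2) = |-4| = 4, not x = -4.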